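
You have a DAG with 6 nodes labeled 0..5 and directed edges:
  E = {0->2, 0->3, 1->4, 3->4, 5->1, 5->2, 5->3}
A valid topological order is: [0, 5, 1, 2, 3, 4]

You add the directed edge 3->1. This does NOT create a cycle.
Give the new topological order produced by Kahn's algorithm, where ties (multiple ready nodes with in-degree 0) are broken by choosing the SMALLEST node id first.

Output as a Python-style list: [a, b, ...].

Answer: [0, 5, 2, 3, 1, 4]

Derivation:
Old toposort: [0, 5, 1, 2, 3, 4]
Added edge: 3->1
Position of 3 (4) > position of 1 (2). Must reorder: 3 must now come before 1.
Run Kahn's algorithm (break ties by smallest node id):
  initial in-degrees: [0, 2, 2, 2, 2, 0]
  ready (indeg=0): [0, 5]
  pop 0: indeg[2]->1; indeg[3]->1 | ready=[5] | order so far=[0]
  pop 5: indeg[1]->1; indeg[2]->0; indeg[3]->0 | ready=[2, 3] | order so far=[0, 5]
  pop 2: no out-edges | ready=[3] | order so far=[0, 5, 2]
  pop 3: indeg[1]->0; indeg[4]->1 | ready=[1] | order so far=[0, 5, 2, 3]
  pop 1: indeg[4]->0 | ready=[4] | order so far=[0, 5, 2, 3, 1]
  pop 4: no out-edges | ready=[] | order so far=[0, 5, 2, 3, 1, 4]
  Result: [0, 5, 2, 3, 1, 4]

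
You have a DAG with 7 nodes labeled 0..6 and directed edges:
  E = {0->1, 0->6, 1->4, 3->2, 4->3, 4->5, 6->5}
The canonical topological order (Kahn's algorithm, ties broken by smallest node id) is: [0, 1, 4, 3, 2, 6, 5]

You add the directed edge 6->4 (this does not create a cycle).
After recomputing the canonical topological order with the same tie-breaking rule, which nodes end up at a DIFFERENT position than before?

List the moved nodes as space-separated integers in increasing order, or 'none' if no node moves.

Old toposort: [0, 1, 4, 3, 2, 6, 5]
Added edge 6->4
Recompute Kahn (smallest-id tiebreak):
  initial in-degrees: [0, 1, 1, 1, 2, 2, 1]
  ready (indeg=0): [0]
  pop 0: indeg[1]->0; indeg[6]->0 | ready=[1, 6] | order so far=[0]
  pop 1: indeg[4]->1 | ready=[6] | order so far=[0, 1]
  pop 6: indeg[4]->0; indeg[5]->1 | ready=[4] | order so far=[0, 1, 6]
  pop 4: indeg[3]->0; indeg[5]->0 | ready=[3, 5] | order so far=[0, 1, 6, 4]
  pop 3: indeg[2]->0 | ready=[2, 5] | order so far=[0, 1, 6, 4, 3]
  pop 2: no out-edges | ready=[5] | order so far=[0, 1, 6, 4, 3, 2]
  pop 5: no out-edges | ready=[] | order so far=[0, 1, 6, 4, 3, 2, 5]
New canonical toposort: [0, 1, 6, 4, 3, 2, 5]
Compare positions:
  Node 0: index 0 -> 0 (same)
  Node 1: index 1 -> 1 (same)
  Node 2: index 4 -> 5 (moved)
  Node 3: index 3 -> 4 (moved)
  Node 4: index 2 -> 3 (moved)
  Node 5: index 6 -> 6 (same)
  Node 6: index 5 -> 2 (moved)
Nodes that changed position: 2 3 4 6

Answer: 2 3 4 6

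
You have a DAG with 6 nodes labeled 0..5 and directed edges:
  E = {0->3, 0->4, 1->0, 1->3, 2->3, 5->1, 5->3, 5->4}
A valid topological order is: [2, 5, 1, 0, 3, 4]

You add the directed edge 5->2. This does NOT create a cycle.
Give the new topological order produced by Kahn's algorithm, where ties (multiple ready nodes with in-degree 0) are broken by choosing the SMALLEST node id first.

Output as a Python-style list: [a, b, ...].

Answer: [5, 1, 0, 2, 3, 4]

Derivation:
Old toposort: [2, 5, 1, 0, 3, 4]
Added edge: 5->2
Position of 5 (1) > position of 2 (0). Must reorder: 5 must now come before 2.
Run Kahn's algorithm (break ties by smallest node id):
  initial in-degrees: [1, 1, 1, 4, 2, 0]
  ready (indeg=0): [5]
  pop 5: indeg[1]->0; indeg[2]->0; indeg[3]->3; indeg[4]->1 | ready=[1, 2] | order so far=[5]
  pop 1: indeg[0]->0; indeg[3]->2 | ready=[0, 2] | order so far=[5, 1]
  pop 0: indeg[3]->1; indeg[4]->0 | ready=[2, 4] | order so far=[5, 1, 0]
  pop 2: indeg[3]->0 | ready=[3, 4] | order so far=[5, 1, 0, 2]
  pop 3: no out-edges | ready=[4] | order so far=[5, 1, 0, 2, 3]
  pop 4: no out-edges | ready=[] | order so far=[5, 1, 0, 2, 3, 4]
  Result: [5, 1, 0, 2, 3, 4]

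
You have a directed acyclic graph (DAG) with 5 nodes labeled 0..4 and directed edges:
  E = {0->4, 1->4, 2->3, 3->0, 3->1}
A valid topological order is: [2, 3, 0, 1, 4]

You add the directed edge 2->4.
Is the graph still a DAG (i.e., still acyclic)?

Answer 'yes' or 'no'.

Given toposort: [2, 3, 0, 1, 4]
Position of 2: index 0; position of 4: index 4
New edge 2->4: forward
Forward edge: respects the existing order. Still a DAG, same toposort still valid.
Still a DAG? yes

Answer: yes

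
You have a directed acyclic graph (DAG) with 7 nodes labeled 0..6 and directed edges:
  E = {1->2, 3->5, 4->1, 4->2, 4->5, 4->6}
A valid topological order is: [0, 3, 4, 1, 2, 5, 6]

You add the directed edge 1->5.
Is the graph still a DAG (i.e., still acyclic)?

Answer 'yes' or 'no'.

Answer: yes

Derivation:
Given toposort: [0, 3, 4, 1, 2, 5, 6]
Position of 1: index 3; position of 5: index 5
New edge 1->5: forward
Forward edge: respects the existing order. Still a DAG, same toposort still valid.
Still a DAG? yes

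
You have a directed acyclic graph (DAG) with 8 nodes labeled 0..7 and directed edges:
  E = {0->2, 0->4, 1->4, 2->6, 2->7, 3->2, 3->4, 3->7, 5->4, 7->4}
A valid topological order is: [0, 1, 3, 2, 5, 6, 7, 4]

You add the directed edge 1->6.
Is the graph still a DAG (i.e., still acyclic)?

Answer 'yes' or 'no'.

Answer: yes

Derivation:
Given toposort: [0, 1, 3, 2, 5, 6, 7, 4]
Position of 1: index 1; position of 6: index 5
New edge 1->6: forward
Forward edge: respects the existing order. Still a DAG, same toposort still valid.
Still a DAG? yes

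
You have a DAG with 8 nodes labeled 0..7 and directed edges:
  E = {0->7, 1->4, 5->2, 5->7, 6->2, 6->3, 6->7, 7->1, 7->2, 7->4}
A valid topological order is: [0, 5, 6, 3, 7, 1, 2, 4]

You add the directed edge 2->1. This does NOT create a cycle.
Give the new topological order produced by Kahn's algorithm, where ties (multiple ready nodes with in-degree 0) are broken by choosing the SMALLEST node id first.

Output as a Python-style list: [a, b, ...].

Old toposort: [0, 5, 6, 3, 7, 1, 2, 4]
Added edge: 2->1
Position of 2 (6) > position of 1 (5). Must reorder: 2 must now come before 1.
Run Kahn's algorithm (break ties by smallest node id):
  initial in-degrees: [0, 2, 3, 1, 2, 0, 0, 3]
  ready (indeg=0): [0, 5, 6]
  pop 0: indeg[7]->2 | ready=[5, 6] | order so far=[0]
  pop 5: indeg[2]->2; indeg[7]->1 | ready=[6] | order so far=[0, 5]
  pop 6: indeg[2]->1; indeg[3]->0; indeg[7]->0 | ready=[3, 7] | order so far=[0, 5, 6]
  pop 3: no out-edges | ready=[7] | order so far=[0, 5, 6, 3]
  pop 7: indeg[1]->1; indeg[2]->0; indeg[4]->1 | ready=[2] | order so far=[0, 5, 6, 3, 7]
  pop 2: indeg[1]->0 | ready=[1] | order so far=[0, 5, 6, 3, 7, 2]
  pop 1: indeg[4]->0 | ready=[4] | order so far=[0, 5, 6, 3, 7, 2, 1]
  pop 4: no out-edges | ready=[] | order so far=[0, 5, 6, 3, 7, 2, 1, 4]
  Result: [0, 5, 6, 3, 7, 2, 1, 4]

Answer: [0, 5, 6, 3, 7, 2, 1, 4]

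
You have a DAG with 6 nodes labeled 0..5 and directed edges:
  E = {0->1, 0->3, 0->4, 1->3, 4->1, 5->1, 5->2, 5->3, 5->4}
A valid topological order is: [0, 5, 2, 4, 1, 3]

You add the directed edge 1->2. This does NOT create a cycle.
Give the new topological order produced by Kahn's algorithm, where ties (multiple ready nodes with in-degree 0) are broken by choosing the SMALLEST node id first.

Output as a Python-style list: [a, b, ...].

Answer: [0, 5, 4, 1, 2, 3]

Derivation:
Old toposort: [0, 5, 2, 4, 1, 3]
Added edge: 1->2
Position of 1 (4) > position of 2 (2). Must reorder: 1 must now come before 2.
Run Kahn's algorithm (break ties by smallest node id):
  initial in-degrees: [0, 3, 2, 3, 2, 0]
  ready (indeg=0): [0, 5]
  pop 0: indeg[1]->2; indeg[3]->2; indeg[4]->1 | ready=[5] | order so far=[0]
  pop 5: indeg[1]->1; indeg[2]->1; indeg[3]->1; indeg[4]->0 | ready=[4] | order so far=[0, 5]
  pop 4: indeg[1]->0 | ready=[1] | order so far=[0, 5, 4]
  pop 1: indeg[2]->0; indeg[3]->0 | ready=[2, 3] | order so far=[0, 5, 4, 1]
  pop 2: no out-edges | ready=[3] | order so far=[0, 5, 4, 1, 2]
  pop 3: no out-edges | ready=[] | order so far=[0, 5, 4, 1, 2, 3]
  Result: [0, 5, 4, 1, 2, 3]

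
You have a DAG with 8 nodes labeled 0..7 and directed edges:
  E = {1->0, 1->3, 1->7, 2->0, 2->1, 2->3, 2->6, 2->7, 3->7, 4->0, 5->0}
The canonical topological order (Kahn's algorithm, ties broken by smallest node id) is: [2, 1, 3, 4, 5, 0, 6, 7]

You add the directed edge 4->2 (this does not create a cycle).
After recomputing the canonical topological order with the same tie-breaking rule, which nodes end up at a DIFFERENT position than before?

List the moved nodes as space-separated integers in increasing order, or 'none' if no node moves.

Answer: 1 2 3 4

Derivation:
Old toposort: [2, 1, 3, 4, 5, 0, 6, 7]
Added edge 4->2
Recompute Kahn (smallest-id tiebreak):
  initial in-degrees: [4, 1, 1, 2, 0, 0, 1, 3]
  ready (indeg=0): [4, 5]
  pop 4: indeg[0]->3; indeg[2]->0 | ready=[2, 5] | order so far=[4]
  pop 2: indeg[0]->2; indeg[1]->0; indeg[3]->1; indeg[6]->0; indeg[7]->2 | ready=[1, 5, 6] | order so far=[4, 2]
  pop 1: indeg[0]->1; indeg[3]->0; indeg[7]->1 | ready=[3, 5, 6] | order so far=[4, 2, 1]
  pop 3: indeg[7]->0 | ready=[5, 6, 7] | order so far=[4, 2, 1, 3]
  pop 5: indeg[0]->0 | ready=[0, 6, 7] | order so far=[4, 2, 1, 3, 5]
  pop 0: no out-edges | ready=[6, 7] | order so far=[4, 2, 1, 3, 5, 0]
  pop 6: no out-edges | ready=[7] | order so far=[4, 2, 1, 3, 5, 0, 6]
  pop 7: no out-edges | ready=[] | order so far=[4, 2, 1, 3, 5, 0, 6, 7]
New canonical toposort: [4, 2, 1, 3, 5, 0, 6, 7]
Compare positions:
  Node 0: index 5 -> 5 (same)
  Node 1: index 1 -> 2 (moved)
  Node 2: index 0 -> 1 (moved)
  Node 3: index 2 -> 3 (moved)
  Node 4: index 3 -> 0 (moved)
  Node 5: index 4 -> 4 (same)
  Node 6: index 6 -> 6 (same)
  Node 7: index 7 -> 7 (same)
Nodes that changed position: 1 2 3 4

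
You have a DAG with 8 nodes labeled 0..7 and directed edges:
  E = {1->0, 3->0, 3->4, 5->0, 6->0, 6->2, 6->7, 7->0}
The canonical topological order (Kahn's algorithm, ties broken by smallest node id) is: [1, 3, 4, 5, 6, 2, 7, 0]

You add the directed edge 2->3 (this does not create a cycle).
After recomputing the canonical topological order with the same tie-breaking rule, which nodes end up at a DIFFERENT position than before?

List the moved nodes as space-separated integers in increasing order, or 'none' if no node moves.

Old toposort: [1, 3, 4, 5, 6, 2, 7, 0]
Added edge 2->3
Recompute Kahn (smallest-id tiebreak):
  initial in-degrees: [5, 0, 1, 1, 1, 0, 0, 1]
  ready (indeg=0): [1, 5, 6]
  pop 1: indeg[0]->4 | ready=[5, 6] | order so far=[1]
  pop 5: indeg[0]->3 | ready=[6] | order so far=[1, 5]
  pop 6: indeg[0]->2; indeg[2]->0; indeg[7]->0 | ready=[2, 7] | order so far=[1, 5, 6]
  pop 2: indeg[3]->0 | ready=[3, 7] | order so far=[1, 5, 6, 2]
  pop 3: indeg[0]->1; indeg[4]->0 | ready=[4, 7] | order so far=[1, 5, 6, 2, 3]
  pop 4: no out-edges | ready=[7] | order so far=[1, 5, 6, 2, 3, 4]
  pop 7: indeg[0]->0 | ready=[0] | order so far=[1, 5, 6, 2, 3, 4, 7]
  pop 0: no out-edges | ready=[] | order so far=[1, 5, 6, 2, 3, 4, 7, 0]
New canonical toposort: [1, 5, 6, 2, 3, 4, 7, 0]
Compare positions:
  Node 0: index 7 -> 7 (same)
  Node 1: index 0 -> 0 (same)
  Node 2: index 5 -> 3 (moved)
  Node 3: index 1 -> 4 (moved)
  Node 4: index 2 -> 5 (moved)
  Node 5: index 3 -> 1 (moved)
  Node 6: index 4 -> 2 (moved)
  Node 7: index 6 -> 6 (same)
Nodes that changed position: 2 3 4 5 6

Answer: 2 3 4 5 6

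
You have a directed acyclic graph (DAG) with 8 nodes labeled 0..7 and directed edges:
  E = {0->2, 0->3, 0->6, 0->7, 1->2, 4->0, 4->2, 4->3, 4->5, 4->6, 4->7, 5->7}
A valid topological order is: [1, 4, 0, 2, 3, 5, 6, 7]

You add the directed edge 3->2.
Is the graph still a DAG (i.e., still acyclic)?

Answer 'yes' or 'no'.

Given toposort: [1, 4, 0, 2, 3, 5, 6, 7]
Position of 3: index 4; position of 2: index 3
New edge 3->2: backward (u after v in old order)
Backward edge: old toposort is now invalid. Check if this creates a cycle.
Does 2 already reach 3? Reachable from 2: [2]. NO -> still a DAG (reorder needed).
Still a DAG? yes

Answer: yes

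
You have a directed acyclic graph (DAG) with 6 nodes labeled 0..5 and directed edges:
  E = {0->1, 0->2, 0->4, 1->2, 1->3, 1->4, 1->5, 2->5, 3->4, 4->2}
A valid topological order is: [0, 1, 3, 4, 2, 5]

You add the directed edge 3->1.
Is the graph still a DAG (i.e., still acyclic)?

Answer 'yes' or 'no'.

Answer: no

Derivation:
Given toposort: [0, 1, 3, 4, 2, 5]
Position of 3: index 2; position of 1: index 1
New edge 3->1: backward (u after v in old order)
Backward edge: old toposort is now invalid. Check if this creates a cycle.
Does 1 already reach 3? Reachable from 1: [1, 2, 3, 4, 5]. YES -> cycle!
Still a DAG? no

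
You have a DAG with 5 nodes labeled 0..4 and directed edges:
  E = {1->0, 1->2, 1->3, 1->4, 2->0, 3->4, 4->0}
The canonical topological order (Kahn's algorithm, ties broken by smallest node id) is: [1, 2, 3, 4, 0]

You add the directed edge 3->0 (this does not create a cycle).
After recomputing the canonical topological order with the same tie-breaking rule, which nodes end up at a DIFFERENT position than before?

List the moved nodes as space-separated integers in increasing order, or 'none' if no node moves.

Old toposort: [1, 2, 3, 4, 0]
Added edge 3->0
Recompute Kahn (smallest-id tiebreak):
  initial in-degrees: [4, 0, 1, 1, 2]
  ready (indeg=0): [1]
  pop 1: indeg[0]->3; indeg[2]->0; indeg[3]->0; indeg[4]->1 | ready=[2, 3] | order so far=[1]
  pop 2: indeg[0]->2 | ready=[3] | order so far=[1, 2]
  pop 3: indeg[0]->1; indeg[4]->0 | ready=[4] | order so far=[1, 2, 3]
  pop 4: indeg[0]->0 | ready=[0] | order so far=[1, 2, 3, 4]
  pop 0: no out-edges | ready=[] | order so far=[1, 2, 3, 4, 0]
New canonical toposort: [1, 2, 3, 4, 0]
Compare positions:
  Node 0: index 4 -> 4 (same)
  Node 1: index 0 -> 0 (same)
  Node 2: index 1 -> 1 (same)
  Node 3: index 2 -> 2 (same)
  Node 4: index 3 -> 3 (same)
Nodes that changed position: none

Answer: none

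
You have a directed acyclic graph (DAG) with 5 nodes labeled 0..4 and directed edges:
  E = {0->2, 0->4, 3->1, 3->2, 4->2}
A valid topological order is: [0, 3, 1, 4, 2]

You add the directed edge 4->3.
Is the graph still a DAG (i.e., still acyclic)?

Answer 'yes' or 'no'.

Given toposort: [0, 3, 1, 4, 2]
Position of 4: index 3; position of 3: index 1
New edge 4->3: backward (u after v in old order)
Backward edge: old toposort is now invalid. Check if this creates a cycle.
Does 3 already reach 4? Reachable from 3: [1, 2, 3]. NO -> still a DAG (reorder needed).
Still a DAG? yes

Answer: yes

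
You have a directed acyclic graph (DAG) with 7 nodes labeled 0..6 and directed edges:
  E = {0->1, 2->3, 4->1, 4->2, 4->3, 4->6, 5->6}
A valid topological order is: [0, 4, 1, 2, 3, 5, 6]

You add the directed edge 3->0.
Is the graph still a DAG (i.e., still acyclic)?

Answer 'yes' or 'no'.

Given toposort: [0, 4, 1, 2, 3, 5, 6]
Position of 3: index 4; position of 0: index 0
New edge 3->0: backward (u after v in old order)
Backward edge: old toposort is now invalid. Check if this creates a cycle.
Does 0 already reach 3? Reachable from 0: [0, 1]. NO -> still a DAG (reorder needed).
Still a DAG? yes

Answer: yes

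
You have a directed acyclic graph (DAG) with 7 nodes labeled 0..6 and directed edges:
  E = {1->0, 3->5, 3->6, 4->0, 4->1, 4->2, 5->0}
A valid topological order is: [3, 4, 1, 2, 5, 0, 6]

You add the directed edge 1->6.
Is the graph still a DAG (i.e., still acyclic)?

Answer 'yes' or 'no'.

Given toposort: [3, 4, 1, 2, 5, 0, 6]
Position of 1: index 2; position of 6: index 6
New edge 1->6: forward
Forward edge: respects the existing order. Still a DAG, same toposort still valid.
Still a DAG? yes

Answer: yes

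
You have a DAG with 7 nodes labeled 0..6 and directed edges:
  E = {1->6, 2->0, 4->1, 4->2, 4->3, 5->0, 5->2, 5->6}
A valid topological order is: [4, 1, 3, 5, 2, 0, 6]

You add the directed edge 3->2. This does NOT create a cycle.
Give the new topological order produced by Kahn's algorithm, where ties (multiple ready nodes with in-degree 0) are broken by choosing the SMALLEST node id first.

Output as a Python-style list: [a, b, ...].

Answer: [4, 1, 3, 5, 2, 0, 6]

Derivation:
Old toposort: [4, 1, 3, 5, 2, 0, 6]
Added edge: 3->2
Position of 3 (2) < position of 2 (4). Old order still valid.
Run Kahn's algorithm (break ties by smallest node id):
  initial in-degrees: [2, 1, 3, 1, 0, 0, 2]
  ready (indeg=0): [4, 5]
  pop 4: indeg[1]->0; indeg[2]->2; indeg[3]->0 | ready=[1, 3, 5] | order so far=[4]
  pop 1: indeg[6]->1 | ready=[3, 5] | order so far=[4, 1]
  pop 3: indeg[2]->1 | ready=[5] | order so far=[4, 1, 3]
  pop 5: indeg[0]->1; indeg[2]->0; indeg[6]->0 | ready=[2, 6] | order so far=[4, 1, 3, 5]
  pop 2: indeg[0]->0 | ready=[0, 6] | order so far=[4, 1, 3, 5, 2]
  pop 0: no out-edges | ready=[6] | order so far=[4, 1, 3, 5, 2, 0]
  pop 6: no out-edges | ready=[] | order so far=[4, 1, 3, 5, 2, 0, 6]
  Result: [4, 1, 3, 5, 2, 0, 6]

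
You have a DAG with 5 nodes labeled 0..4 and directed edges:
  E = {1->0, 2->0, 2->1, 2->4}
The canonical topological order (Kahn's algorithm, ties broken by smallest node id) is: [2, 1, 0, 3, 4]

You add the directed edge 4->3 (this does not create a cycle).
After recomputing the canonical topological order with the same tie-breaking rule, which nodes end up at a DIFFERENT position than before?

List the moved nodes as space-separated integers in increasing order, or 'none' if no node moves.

Old toposort: [2, 1, 0, 3, 4]
Added edge 4->3
Recompute Kahn (smallest-id tiebreak):
  initial in-degrees: [2, 1, 0, 1, 1]
  ready (indeg=0): [2]
  pop 2: indeg[0]->1; indeg[1]->0; indeg[4]->0 | ready=[1, 4] | order so far=[2]
  pop 1: indeg[0]->0 | ready=[0, 4] | order so far=[2, 1]
  pop 0: no out-edges | ready=[4] | order so far=[2, 1, 0]
  pop 4: indeg[3]->0 | ready=[3] | order so far=[2, 1, 0, 4]
  pop 3: no out-edges | ready=[] | order so far=[2, 1, 0, 4, 3]
New canonical toposort: [2, 1, 0, 4, 3]
Compare positions:
  Node 0: index 2 -> 2 (same)
  Node 1: index 1 -> 1 (same)
  Node 2: index 0 -> 0 (same)
  Node 3: index 3 -> 4 (moved)
  Node 4: index 4 -> 3 (moved)
Nodes that changed position: 3 4

Answer: 3 4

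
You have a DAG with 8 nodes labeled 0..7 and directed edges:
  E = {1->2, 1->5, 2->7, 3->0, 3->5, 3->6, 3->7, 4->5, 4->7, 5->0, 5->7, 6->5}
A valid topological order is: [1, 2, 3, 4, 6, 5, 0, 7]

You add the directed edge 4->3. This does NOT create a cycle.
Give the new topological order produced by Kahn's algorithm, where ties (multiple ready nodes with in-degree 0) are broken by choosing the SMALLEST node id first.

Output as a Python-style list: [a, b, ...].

Answer: [1, 2, 4, 3, 6, 5, 0, 7]

Derivation:
Old toposort: [1, 2, 3, 4, 6, 5, 0, 7]
Added edge: 4->3
Position of 4 (3) > position of 3 (2). Must reorder: 4 must now come before 3.
Run Kahn's algorithm (break ties by smallest node id):
  initial in-degrees: [2, 0, 1, 1, 0, 4, 1, 4]
  ready (indeg=0): [1, 4]
  pop 1: indeg[2]->0; indeg[5]->3 | ready=[2, 4] | order so far=[1]
  pop 2: indeg[7]->3 | ready=[4] | order so far=[1, 2]
  pop 4: indeg[3]->0; indeg[5]->2; indeg[7]->2 | ready=[3] | order so far=[1, 2, 4]
  pop 3: indeg[0]->1; indeg[5]->1; indeg[6]->0; indeg[7]->1 | ready=[6] | order so far=[1, 2, 4, 3]
  pop 6: indeg[5]->0 | ready=[5] | order so far=[1, 2, 4, 3, 6]
  pop 5: indeg[0]->0; indeg[7]->0 | ready=[0, 7] | order so far=[1, 2, 4, 3, 6, 5]
  pop 0: no out-edges | ready=[7] | order so far=[1, 2, 4, 3, 6, 5, 0]
  pop 7: no out-edges | ready=[] | order so far=[1, 2, 4, 3, 6, 5, 0, 7]
  Result: [1, 2, 4, 3, 6, 5, 0, 7]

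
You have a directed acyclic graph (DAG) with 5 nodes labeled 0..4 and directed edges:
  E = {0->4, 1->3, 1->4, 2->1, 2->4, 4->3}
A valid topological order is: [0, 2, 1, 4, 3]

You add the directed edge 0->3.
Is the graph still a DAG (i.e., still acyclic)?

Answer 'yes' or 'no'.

Given toposort: [0, 2, 1, 4, 3]
Position of 0: index 0; position of 3: index 4
New edge 0->3: forward
Forward edge: respects the existing order. Still a DAG, same toposort still valid.
Still a DAG? yes

Answer: yes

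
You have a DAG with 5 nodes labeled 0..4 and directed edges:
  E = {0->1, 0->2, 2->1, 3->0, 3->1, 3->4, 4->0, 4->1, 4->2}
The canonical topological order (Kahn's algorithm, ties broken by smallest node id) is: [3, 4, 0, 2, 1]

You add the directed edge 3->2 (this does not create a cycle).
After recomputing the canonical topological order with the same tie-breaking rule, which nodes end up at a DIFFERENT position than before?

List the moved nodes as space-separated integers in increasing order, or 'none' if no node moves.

Answer: none

Derivation:
Old toposort: [3, 4, 0, 2, 1]
Added edge 3->2
Recompute Kahn (smallest-id tiebreak):
  initial in-degrees: [2, 4, 3, 0, 1]
  ready (indeg=0): [3]
  pop 3: indeg[0]->1; indeg[1]->3; indeg[2]->2; indeg[4]->0 | ready=[4] | order so far=[3]
  pop 4: indeg[0]->0; indeg[1]->2; indeg[2]->1 | ready=[0] | order so far=[3, 4]
  pop 0: indeg[1]->1; indeg[2]->0 | ready=[2] | order so far=[3, 4, 0]
  pop 2: indeg[1]->0 | ready=[1] | order so far=[3, 4, 0, 2]
  pop 1: no out-edges | ready=[] | order so far=[3, 4, 0, 2, 1]
New canonical toposort: [3, 4, 0, 2, 1]
Compare positions:
  Node 0: index 2 -> 2 (same)
  Node 1: index 4 -> 4 (same)
  Node 2: index 3 -> 3 (same)
  Node 3: index 0 -> 0 (same)
  Node 4: index 1 -> 1 (same)
Nodes that changed position: none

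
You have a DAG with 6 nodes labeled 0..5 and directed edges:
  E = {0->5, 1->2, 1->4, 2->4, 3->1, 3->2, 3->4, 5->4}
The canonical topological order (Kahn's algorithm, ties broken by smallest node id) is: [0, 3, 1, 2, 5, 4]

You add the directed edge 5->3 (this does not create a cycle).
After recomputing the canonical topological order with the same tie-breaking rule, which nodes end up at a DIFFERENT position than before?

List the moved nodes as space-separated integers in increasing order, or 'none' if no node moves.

Old toposort: [0, 3, 1, 2, 5, 4]
Added edge 5->3
Recompute Kahn (smallest-id tiebreak):
  initial in-degrees: [0, 1, 2, 1, 4, 1]
  ready (indeg=0): [0]
  pop 0: indeg[5]->0 | ready=[5] | order so far=[0]
  pop 5: indeg[3]->0; indeg[4]->3 | ready=[3] | order so far=[0, 5]
  pop 3: indeg[1]->0; indeg[2]->1; indeg[4]->2 | ready=[1] | order so far=[0, 5, 3]
  pop 1: indeg[2]->0; indeg[4]->1 | ready=[2] | order so far=[0, 5, 3, 1]
  pop 2: indeg[4]->0 | ready=[4] | order so far=[0, 5, 3, 1, 2]
  pop 4: no out-edges | ready=[] | order so far=[0, 5, 3, 1, 2, 4]
New canonical toposort: [0, 5, 3, 1, 2, 4]
Compare positions:
  Node 0: index 0 -> 0 (same)
  Node 1: index 2 -> 3 (moved)
  Node 2: index 3 -> 4 (moved)
  Node 3: index 1 -> 2 (moved)
  Node 4: index 5 -> 5 (same)
  Node 5: index 4 -> 1 (moved)
Nodes that changed position: 1 2 3 5

Answer: 1 2 3 5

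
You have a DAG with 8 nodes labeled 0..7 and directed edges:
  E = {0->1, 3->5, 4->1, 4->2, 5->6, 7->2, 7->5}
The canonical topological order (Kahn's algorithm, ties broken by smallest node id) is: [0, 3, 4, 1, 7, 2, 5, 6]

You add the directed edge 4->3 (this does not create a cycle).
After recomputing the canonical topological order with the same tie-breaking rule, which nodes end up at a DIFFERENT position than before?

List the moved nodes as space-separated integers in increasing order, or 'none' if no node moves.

Answer: 1 3 4

Derivation:
Old toposort: [0, 3, 4, 1, 7, 2, 5, 6]
Added edge 4->3
Recompute Kahn (smallest-id tiebreak):
  initial in-degrees: [0, 2, 2, 1, 0, 2, 1, 0]
  ready (indeg=0): [0, 4, 7]
  pop 0: indeg[1]->1 | ready=[4, 7] | order so far=[0]
  pop 4: indeg[1]->0; indeg[2]->1; indeg[3]->0 | ready=[1, 3, 7] | order so far=[0, 4]
  pop 1: no out-edges | ready=[3, 7] | order so far=[0, 4, 1]
  pop 3: indeg[5]->1 | ready=[7] | order so far=[0, 4, 1, 3]
  pop 7: indeg[2]->0; indeg[5]->0 | ready=[2, 5] | order so far=[0, 4, 1, 3, 7]
  pop 2: no out-edges | ready=[5] | order so far=[0, 4, 1, 3, 7, 2]
  pop 5: indeg[6]->0 | ready=[6] | order so far=[0, 4, 1, 3, 7, 2, 5]
  pop 6: no out-edges | ready=[] | order so far=[0, 4, 1, 3, 7, 2, 5, 6]
New canonical toposort: [0, 4, 1, 3, 7, 2, 5, 6]
Compare positions:
  Node 0: index 0 -> 0 (same)
  Node 1: index 3 -> 2 (moved)
  Node 2: index 5 -> 5 (same)
  Node 3: index 1 -> 3 (moved)
  Node 4: index 2 -> 1 (moved)
  Node 5: index 6 -> 6 (same)
  Node 6: index 7 -> 7 (same)
  Node 7: index 4 -> 4 (same)
Nodes that changed position: 1 3 4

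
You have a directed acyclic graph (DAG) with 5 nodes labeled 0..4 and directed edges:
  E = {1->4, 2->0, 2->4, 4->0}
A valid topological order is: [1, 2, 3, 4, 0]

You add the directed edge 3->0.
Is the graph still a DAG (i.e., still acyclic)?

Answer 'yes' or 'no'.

Answer: yes

Derivation:
Given toposort: [1, 2, 3, 4, 0]
Position of 3: index 2; position of 0: index 4
New edge 3->0: forward
Forward edge: respects the existing order. Still a DAG, same toposort still valid.
Still a DAG? yes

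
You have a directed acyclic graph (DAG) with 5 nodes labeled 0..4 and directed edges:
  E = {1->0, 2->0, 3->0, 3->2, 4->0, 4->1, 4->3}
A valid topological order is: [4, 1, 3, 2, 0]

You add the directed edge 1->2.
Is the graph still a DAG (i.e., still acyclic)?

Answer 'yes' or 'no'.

Answer: yes

Derivation:
Given toposort: [4, 1, 3, 2, 0]
Position of 1: index 1; position of 2: index 3
New edge 1->2: forward
Forward edge: respects the existing order. Still a DAG, same toposort still valid.
Still a DAG? yes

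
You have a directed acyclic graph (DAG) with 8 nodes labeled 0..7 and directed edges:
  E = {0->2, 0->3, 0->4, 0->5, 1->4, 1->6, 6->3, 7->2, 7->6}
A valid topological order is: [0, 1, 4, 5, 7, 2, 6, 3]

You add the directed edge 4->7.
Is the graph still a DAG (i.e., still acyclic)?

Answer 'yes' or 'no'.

Answer: yes

Derivation:
Given toposort: [0, 1, 4, 5, 7, 2, 6, 3]
Position of 4: index 2; position of 7: index 4
New edge 4->7: forward
Forward edge: respects the existing order. Still a DAG, same toposort still valid.
Still a DAG? yes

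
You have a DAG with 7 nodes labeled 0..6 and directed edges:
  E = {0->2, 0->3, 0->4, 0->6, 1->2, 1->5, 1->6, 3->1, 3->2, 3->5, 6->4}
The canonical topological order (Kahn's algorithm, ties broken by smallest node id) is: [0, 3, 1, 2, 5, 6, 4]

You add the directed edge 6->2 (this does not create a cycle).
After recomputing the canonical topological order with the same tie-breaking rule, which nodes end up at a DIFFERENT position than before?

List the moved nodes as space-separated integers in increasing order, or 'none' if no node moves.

Old toposort: [0, 3, 1, 2, 5, 6, 4]
Added edge 6->2
Recompute Kahn (smallest-id tiebreak):
  initial in-degrees: [0, 1, 4, 1, 2, 2, 2]
  ready (indeg=0): [0]
  pop 0: indeg[2]->3; indeg[3]->0; indeg[4]->1; indeg[6]->1 | ready=[3] | order so far=[0]
  pop 3: indeg[1]->0; indeg[2]->2; indeg[5]->1 | ready=[1] | order so far=[0, 3]
  pop 1: indeg[2]->1; indeg[5]->0; indeg[6]->0 | ready=[5, 6] | order so far=[0, 3, 1]
  pop 5: no out-edges | ready=[6] | order so far=[0, 3, 1, 5]
  pop 6: indeg[2]->0; indeg[4]->0 | ready=[2, 4] | order so far=[0, 3, 1, 5, 6]
  pop 2: no out-edges | ready=[4] | order so far=[0, 3, 1, 5, 6, 2]
  pop 4: no out-edges | ready=[] | order so far=[0, 3, 1, 5, 6, 2, 4]
New canonical toposort: [0, 3, 1, 5, 6, 2, 4]
Compare positions:
  Node 0: index 0 -> 0 (same)
  Node 1: index 2 -> 2 (same)
  Node 2: index 3 -> 5 (moved)
  Node 3: index 1 -> 1 (same)
  Node 4: index 6 -> 6 (same)
  Node 5: index 4 -> 3 (moved)
  Node 6: index 5 -> 4 (moved)
Nodes that changed position: 2 5 6

Answer: 2 5 6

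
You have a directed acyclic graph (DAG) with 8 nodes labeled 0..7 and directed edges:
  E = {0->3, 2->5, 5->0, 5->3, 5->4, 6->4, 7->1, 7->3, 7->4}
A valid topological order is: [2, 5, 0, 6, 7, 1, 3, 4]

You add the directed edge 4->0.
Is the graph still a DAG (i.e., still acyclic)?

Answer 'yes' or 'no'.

Given toposort: [2, 5, 0, 6, 7, 1, 3, 4]
Position of 4: index 7; position of 0: index 2
New edge 4->0: backward (u after v in old order)
Backward edge: old toposort is now invalid. Check if this creates a cycle.
Does 0 already reach 4? Reachable from 0: [0, 3]. NO -> still a DAG (reorder needed).
Still a DAG? yes

Answer: yes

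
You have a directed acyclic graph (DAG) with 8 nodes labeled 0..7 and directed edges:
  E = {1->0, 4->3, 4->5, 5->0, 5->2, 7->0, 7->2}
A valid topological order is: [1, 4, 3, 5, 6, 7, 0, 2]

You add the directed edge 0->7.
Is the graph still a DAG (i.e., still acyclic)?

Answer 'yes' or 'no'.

Given toposort: [1, 4, 3, 5, 6, 7, 0, 2]
Position of 0: index 6; position of 7: index 5
New edge 0->7: backward (u after v in old order)
Backward edge: old toposort is now invalid. Check if this creates a cycle.
Does 7 already reach 0? Reachable from 7: [0, 2, 7]. YES -> cycle!
Still a DAG? no

Answer: no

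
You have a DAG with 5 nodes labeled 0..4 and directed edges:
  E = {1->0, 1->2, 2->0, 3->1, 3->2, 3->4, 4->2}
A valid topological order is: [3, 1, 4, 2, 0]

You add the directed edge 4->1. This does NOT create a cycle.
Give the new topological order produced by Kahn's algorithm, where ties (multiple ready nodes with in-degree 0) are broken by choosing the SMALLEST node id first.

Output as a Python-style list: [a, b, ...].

Answer: [3, 4, 1, 2, 0]

Derivation:
Old toposort: [3, 1, 4, 2, 0]
Added edge: 4->1
Position of 4 (2) > position of 1 (1). Must reorder: 4 must now come before 1.
Run Kahn's algorithm (break ties by smallest node id):
  initial in-degrees: [2, 2, 3, 0, 1]
  ready (indeg=0): [3]
  pop 3: indeg[1]->1; indeg[2]->2; indeg[4]->0 | ready=[4] | order so far=[3]
  pop 4: indeg[1]->0; indeg[2]->1 | ready=[1] | order so far=[3, 4]
  pop 1: indeg[0]->1; indeg[2]->0 | ready=[2] | order so far=[3, 4, 1]
  pop 2: indeg[0]->0 | ready=[0] | order so far=[3, 4, 1, 2]
  pop 0: no out-edges | ready=[] | order so far=[3, 4, 1, 2, 0]
  Result: [3, 4, 1, 2, 0]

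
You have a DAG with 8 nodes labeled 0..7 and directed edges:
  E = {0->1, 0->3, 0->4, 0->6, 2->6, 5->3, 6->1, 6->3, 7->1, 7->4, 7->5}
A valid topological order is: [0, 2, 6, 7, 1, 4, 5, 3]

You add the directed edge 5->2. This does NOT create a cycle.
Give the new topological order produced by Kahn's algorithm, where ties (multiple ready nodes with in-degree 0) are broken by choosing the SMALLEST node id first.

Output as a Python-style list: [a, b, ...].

Old toposort: [0, 2, 6, 7, 1, 4, 5, 3]
Added edge: 5->2
Position of 5 (6) > position of 2 (1). Must reorder: 5 must now come before 2.
Run Kahn's algorithm (break ties by smallest node id):
  initial in-degrees: [0, 3, 1, 3, 2, 1, 2, 0]
  ready (indeg=0): [0, 7]
  pop 0: indeg[1]->2; indeg[3]->2; indeg[4]->1; indeg[6]->1 | ready=[7] | order so far=[0]
  pop 7: indeg[1]->1; indeg[4]->0; indeg[5]->0 | ready=[4, 5] | order so far=[0, 7]
  pop 4: no out-edges | ready=[5] | order so far=[0, 7, 4]
  pop 5: indeg[2]->0; indeg[3]->1 | ready=[2] | order so far=[0, 7, 4, 5]
  pop 2: indeg[6]->0 | ready=[6] | order so far=[0, 7, 4, 5, 2]
  pop 6: indeg[1]->0; indeg[3]->0 | ready=[1, 3] | order so far=[0, 7, 4, 5, 2, 6]
  pop 1: no out-edges | ready=[3] | order so far=[0, 7, 4, 5, 2, 6, 1]
  pop 3: no out-edges | ready=[] | order so far=[0, 7, 4, 5, 2, 6, 1, 3]
  Result: [0, 7, 4, 5, 2, 6, 1, 3]

Answer: [0, 7, 4, 5, 2, 6, 1, 3]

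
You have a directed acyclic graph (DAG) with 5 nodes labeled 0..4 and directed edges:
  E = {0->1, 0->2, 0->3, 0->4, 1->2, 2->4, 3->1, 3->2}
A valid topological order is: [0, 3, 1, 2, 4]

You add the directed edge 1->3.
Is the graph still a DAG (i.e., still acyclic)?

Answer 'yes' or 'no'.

Given toposort: [0, 3, 1, 2, 4]
Position of 1: index 2; position of 3: index 1
New edge 1->3: backward (u after v in old order)
Backward edge: old toposort is now invalid. Check if this creates a cycle.
Does 3 already reach 1? Reachable from 3: [1, 2, 3, 4]. YES -> cycle!
Still a DAG? no

Answer: no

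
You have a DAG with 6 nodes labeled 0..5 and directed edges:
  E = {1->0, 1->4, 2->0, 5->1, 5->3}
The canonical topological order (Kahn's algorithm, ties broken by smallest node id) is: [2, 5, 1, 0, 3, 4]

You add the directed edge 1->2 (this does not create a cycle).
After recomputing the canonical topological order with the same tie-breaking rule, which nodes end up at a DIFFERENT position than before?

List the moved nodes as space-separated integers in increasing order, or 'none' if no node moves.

Old toposort: [2, 5, 1, 0, 3, 4]
Added edge 1->2
Recompute Kahn (smallest-id tiebreak):
  initial in-degrees: [2, 1, 1, 1, 1, 0]
  ready (indeg=0): [5]
  pop 5: indeg[1]->0; indeg[3]->0 | ready=[1, 3] | order so far=[5]
  pop 1: indeg[0]->1; indeg[2]->0; indeg[4]->0 | ready=[2, 3, 4] | order so far=[5, 1]
  pop 2: indeg[0]->0 | ready=[0, 3, 4] | order so far=[5, 1, 2]
  pop 0: no out-edges | ready=[3, 4] | order so far=[5, 1, 2, 0]
  pop 3: no out-edges | ready=[4] | order so far=[5, 1, 2, 0, 3]
  pop 4: no out-edges | ready=[] | order so far=[5, 1, 2, 0, 3, 4]
New canonical toposort: [5, 1, 2, 0, 3, 4]
Compare positions:
  Node 0: index 3 -> 3 (same)
  Node 1: index 2 -> 1 (moved)
  Node 2: index 0 -> 2 (moved)
  Node 3: index 4 -> 4 (same)
  Node 4: index 5 -> 5 (same)
  Node 5: index 1 -> 0 (moved)
Nodes that changed position: 1 2 5

Answer: 1 2 5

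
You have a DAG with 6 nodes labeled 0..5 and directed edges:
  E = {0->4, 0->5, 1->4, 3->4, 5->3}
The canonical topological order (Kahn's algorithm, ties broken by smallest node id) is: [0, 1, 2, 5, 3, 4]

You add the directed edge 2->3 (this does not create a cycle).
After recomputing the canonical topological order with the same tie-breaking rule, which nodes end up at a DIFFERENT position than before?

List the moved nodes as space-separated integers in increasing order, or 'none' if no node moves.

Old toposort: [0, 1, 2, 5, 3, 4]
Added edge 2->3
Recompute Kahn (smallest-id tiebreak):
  initial in-degrees: [0, 0, 0, 2, 3, 1]
  ready (indeg=0): [0, 1, 2]
  pop 0: indeg[4]->2; indeg[5]->0 | ready=[1, 2, 5] | order so far=[0]
  pop 1: indeg[4]->1 | ready=[2, 5] | order so far=[0, 1]
  pop 2: indeg[3]->1 | ready=[5] | order so far=[0, 1, 2]
  pop 5: indeg[3]->0 | ready=[3] | order so far=[0, 1, 2, 5]
  pop 3: indeg[4]->0 | ready=[4] | order so far=[0, 1, 2, 5, 3]
  pop 4: no out-edges | ready=[] | order so far=[0, 1, 2, 5, 3, 4]
New canonical toposort: [0, 1, 2, 5, 3, 4]
Compare positions:
  Node 0: index 0 -> 0 (same)
  Node 1: index 1 -> 1 (same)
  Node 2: index 2 -> 2 (same)
  Node 3: index 4 -> 4 (same)
  Node 4: index 5 -> 5 (same)
  Node 5: index 3 -> 3 (same)
Nodes that changed position: none

Answer: none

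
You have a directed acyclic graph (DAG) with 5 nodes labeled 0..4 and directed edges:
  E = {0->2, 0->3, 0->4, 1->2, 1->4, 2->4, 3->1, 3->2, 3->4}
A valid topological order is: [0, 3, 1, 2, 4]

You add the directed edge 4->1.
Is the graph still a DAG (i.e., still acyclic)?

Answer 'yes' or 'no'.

Answer: no

Derivation:
Given toposort: [0, 3, 1, 2, 4]
Position of 4: index 4; position of 1: index 2
New edge 4->1: backward (u after v in old order)
Backward edge: old toposort is now invalid. Check if this creates a cycle.
Does 1 already reach 4? Reachable from 1: [1, 2, 4]. YES -> cycle!
Still a DAG? no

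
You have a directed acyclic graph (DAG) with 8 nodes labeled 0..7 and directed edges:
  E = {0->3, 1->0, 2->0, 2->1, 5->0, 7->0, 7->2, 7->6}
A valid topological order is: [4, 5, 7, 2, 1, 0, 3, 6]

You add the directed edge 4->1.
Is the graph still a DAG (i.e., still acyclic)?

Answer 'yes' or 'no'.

Answer: yes

Derivation:
Given toposort: [4, 5, 7, 2, 1, 0, 3, 6]
Position of 4: index 0; position of 1: index 4
New edge 4->1: forward
Forward edge: respects the existing order. Still a DAG, same toposort still valid.
Still a DAG? yes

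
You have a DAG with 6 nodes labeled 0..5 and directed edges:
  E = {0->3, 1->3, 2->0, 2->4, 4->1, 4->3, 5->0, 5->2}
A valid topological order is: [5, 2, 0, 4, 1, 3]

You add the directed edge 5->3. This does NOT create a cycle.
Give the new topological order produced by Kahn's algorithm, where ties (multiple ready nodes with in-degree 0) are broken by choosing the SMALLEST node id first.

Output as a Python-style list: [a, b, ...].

Old toposort: [5, 2, 0, 4, 1, 3]
Added edge: 5->3
Position of 5 (0) < position of 3 (5). Old order still valid.
Run Kahn's algorithm (break ties by smallest node id):
  initial in-degrees: [2, 1, 1, 4, 1, 0]
  ready (indeg=0): [5]
  pop 5: indeg[0]->1; indeg[2]->0; indeg[3]->3 | ready=[2] | order so far=[5]
  pop 2: indeg[0]->0; indeg[4]->0 | ready=[0, 4] | order so far=[5, 2]
  pop 0: indeg[3]->2 | ready=[4] | order so far=[5, 2, 0]
  pop 4: indeg[1]->0; indeg[3]->1 | ready=[1] | order so far=[5, 2, 0, 4]
  pop 1: indeg[3]->0 | ready=[3] | order so far=[5, 2, 0, 4, 1]
  pop 3: no out-edges | ready=[] | order so far=[5, 2, 0, 4, 1, 3]
  Result: [5, 2, 0, 4, 1, 3]

Answer: [5, 2, 0, 4, 1, 3]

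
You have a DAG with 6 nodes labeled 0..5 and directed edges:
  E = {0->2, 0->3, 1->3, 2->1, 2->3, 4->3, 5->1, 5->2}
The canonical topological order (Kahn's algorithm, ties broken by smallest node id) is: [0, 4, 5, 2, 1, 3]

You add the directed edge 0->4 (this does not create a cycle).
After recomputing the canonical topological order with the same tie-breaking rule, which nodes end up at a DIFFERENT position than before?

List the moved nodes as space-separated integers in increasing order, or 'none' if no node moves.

Old toposort: [0, 4, 5, 2, 1, 3]
Added edge 0->4
Recompute Kahn (smallest-id tiebreak):
  initial in-degrees: [0, 2, 2, 4, 1, 0]
  ready (indeg=0): [0, 5]
  pop 0: indeg[2]->1; indeg[3]->3; indeg[4]->0 | ready=[4, 5] | order so far=[0]
  pop 4: indeg[3]->2 | ready=[5] | order so far=[0, 4]
  pop 5: indeg[1]->1; indeg[2]->0 | ready=[2] | order so far=[0, 4, 5]
  pop 2: indeg[1]->0; indeg[3]->1 | ready=[1] | order so far=[0, 4, 5, 2]
  pop 1: indeg[3]->0 | ready=[3] | order so far=[0, 4, 5, 2, 1]
  pop 3: no out-edges | ready=[] | order so far=[0, 4, 5, 2, 1, 3]
New canonical toposort: [0, 4, 5, 2, 1, 3]
Compare positions:
  Node 0: index 0 -> 0 (same)
  Node 1: index 4 -> 4 (same)
  Node 2: index 3 -> 3 (same)
  Node 3: index 5 -> 5 (same)
  Node 4: index 1 -> 1 (same)
  Node 5: index 2 -> 2 (same)
Nodes that changed position: none

Answer: none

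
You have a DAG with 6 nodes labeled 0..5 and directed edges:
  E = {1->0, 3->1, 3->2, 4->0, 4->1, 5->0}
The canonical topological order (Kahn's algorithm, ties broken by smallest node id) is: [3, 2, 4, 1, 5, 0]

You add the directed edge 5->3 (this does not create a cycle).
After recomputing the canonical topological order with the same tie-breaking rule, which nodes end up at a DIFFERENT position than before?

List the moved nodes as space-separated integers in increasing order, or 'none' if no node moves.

Answer: 0 2 3 4 5

Derivation:
Old toposort: [3, 2, 4, 1, 5, 0]
Added edge 5->3
Recompute Kahn (smallest-id tiebreak):
  initial in-degrees: [3, 2, 1, 1, 0, 0]
  ready (indeg=0): [4, 5]
  pop 4: indeg[0]->2; indeg[1]->1 | ready=[5] | order so far=[4]
  pop 5: indeg[0]->1; indeg[3]->0 | ready=[3] | order so far=[4, 5]
  pop 3: indeg[1]->0; indeg[2]->0 | ready=[1, 2] | order so far=[4, 5, 3]
  pop 1: indeg[0]->0 | ready=[0, 2] | order so far=[4, 5, 3, 1]
  pop 0: no out-edges | ready=[2] | order so far=[4, 5, 3, 1, 0]
  pop 2: no out-edges | ready=[] | order so far=[4, 5, 3, 1, 0, 2]
New canonical toposort: [4, 5, 3, 1, 0, 2]
Compare positions:
  Node 0: index 5 -> 4 (moved)
  Node 1: index 3 -> 3 (same)
  Node 2: index 1 -> 5 (moved)
  Node 3: index 0 -> 2 (moved)
  Node 4: index 2 -> 0 (moved)
  Node 5: index 4 -> 1 (moved)
Nodes that changed position: 0 2 3 4 5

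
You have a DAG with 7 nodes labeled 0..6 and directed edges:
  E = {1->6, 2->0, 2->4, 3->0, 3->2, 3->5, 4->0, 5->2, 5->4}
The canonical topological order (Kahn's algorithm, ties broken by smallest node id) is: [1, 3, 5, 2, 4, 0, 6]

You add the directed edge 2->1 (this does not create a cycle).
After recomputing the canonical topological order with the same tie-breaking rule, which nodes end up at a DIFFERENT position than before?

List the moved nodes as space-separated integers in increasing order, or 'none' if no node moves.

Answer: 1 2 3 5

Derivation:
Old toposort: [1, 3, 5, 2, 4, 0, 6]
Added edge 2->1
Recompute Kahn (smallest-id tiebreak):
  initial in-degrees: [3, 1, 2, 0, 2, 1, 1]
  ready (indeg=0): [3]
  pop 3: indeg[0]->2; indeg[2]->1; indeg[5]->0 | ready=[5] | order so far=[3]
  pop 5: indeg[2]->0; indeg[4]->1 | ready=[2] | order so far=[3, 5]
  pop 2: indeg[0]->1; indeg[1]->0; indeg[4]->0 | ready=[1, 4] | order so far=[3, 5, 2]
  pop 1: indeg[6]->0 | ready=[4, 6] | order so far=[3, 5, 2, 1]
  pop 4: indeg[0]->0 | ready=[0, 6] | order so far=[3, 5, 2, 1, 4]
  pop 0: no out-edges | ready=[6] | order so far=[3, 5, 2, 1, 4, 0]
  pop 6: no out-edges | ready=[] | order so far=[3, 5, 2, 1, 4, 0, 6]
New canonical toposort: [3, 5, 2, 1, 4, 0, 6]
Compare positions:
  Node 0: index 5 -> 5 (same)
  Node 1: index 0 -> 3 (moved)
  Node 2: index 3 -> 2 (moved)
  Node 3: index 1 -> 0 (moved)
  Node 4: index 4 -> 4 (same)
  Node 5: index 2 -> 1 (moved)
  Node 6: index 6 -> 6 (same)
Nodes that changed position: 1 2 3 5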